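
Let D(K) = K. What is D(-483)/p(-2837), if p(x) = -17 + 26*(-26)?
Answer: 23/33 ≈ 0.69697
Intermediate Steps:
p(x) = -693 (p(x) = -17 - 676 = -693)
D(-483)/p(-2837) = -483/(-693) = -483*(-1/693) = 23/33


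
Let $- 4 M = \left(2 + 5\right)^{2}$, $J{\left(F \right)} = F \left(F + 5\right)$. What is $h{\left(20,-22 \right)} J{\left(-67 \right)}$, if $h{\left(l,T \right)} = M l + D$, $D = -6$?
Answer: $-1042654$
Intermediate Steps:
$J{\left(F \right)} = F \left(5 + F\right)$
$M = - \frac{49}{4}$ ($M = - \frac{\left(2 + 5\right)^{2}}{4} = - \frac{7^{2}}{4} = \left(- \frac{1}{4}\right) 49 = - \frac{49}{4} \approx -12.25$)
$h{\left(l,T \right)} = -6 - \frac{49 l}{4}$ ($h{\left(l,T \right)} = - \frac{49 l}{4} - 6 = -6 - \frac{49 l}{4}$)
$h{\left(20,-22 \right)} J{\left(-67 \right)} = \left(-6 - 245\right) \left(- 67 \left(5 - 67\right)\right) = \left(-6 - 245\right) \left(\left(-67\right) \left(-62\right)\right) = \left(-251\right) 4154 = -1042654$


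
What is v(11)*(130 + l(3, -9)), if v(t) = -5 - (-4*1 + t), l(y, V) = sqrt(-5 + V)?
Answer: -1560 - 12*I*sqrt(14) ≈ -1560.0 - 44.9*I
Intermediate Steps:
v(t) = -1 - t (v(t) = -5 - (-4 + t) = -5 + (4 - t) = -1 - t)
v(11)*(130 + l(3, -9)) = (-1 - 1*11)*(130 + sqrt(-5 - 9)) = (-1 - 11)*(130 + sqrt(-14)) = -12*(130 + I*sqrt(14)) = -1560 - 12*I*sqrt(14)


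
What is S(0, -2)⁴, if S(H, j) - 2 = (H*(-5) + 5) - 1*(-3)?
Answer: 10000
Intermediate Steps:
S(H, j) = 10 - 5*H (S(H, j) = 2 + ((H*(-5) + 5) - 1*(-3)) = 2 + ((-5*H + 5) + 3) = 2 + ((5 - 5*H) + 3) = 2 + (8 - 5*H) = 10 - 5*H)
S(0, -2)⁴ = (10 - 5*0)⁴ = (10 + 0)⁴ = 10⁴ = 10000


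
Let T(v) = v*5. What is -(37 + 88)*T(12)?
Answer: -7500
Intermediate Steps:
T(v) = 5*v
-(37 + 88)*T(12) = -(37 + 88)*5*12 = -125*60 = -1*7500 = -7500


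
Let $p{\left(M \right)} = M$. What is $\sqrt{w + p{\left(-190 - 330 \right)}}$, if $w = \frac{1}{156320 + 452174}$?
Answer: $\frac{3 i \sqrt{21393085818914}}{608494} \approx 22.803 i$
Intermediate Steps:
$w = \frac{1}{608494} \approx 1.6434 \cdot 10^{-6}$
$\sqrt{w + p{\left(-190 - 330 \right)}} = \sqrt{\frac{1}{608494} - 520} = \sqrt{- \frac{316416879}{608494}} = \frac{3 i \sqrt{21393085818914}}{608494}$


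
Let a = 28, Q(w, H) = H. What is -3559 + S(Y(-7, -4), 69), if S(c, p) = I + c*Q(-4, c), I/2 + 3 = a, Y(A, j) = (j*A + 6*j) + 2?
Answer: -3473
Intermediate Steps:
Y(A, j) = 2 + 6*j + A*j (Y(A, j) = (A*j + 6*j) + 2 = (6*j + A*j) + 2 = 2 + 6*j + A*j)
I = 50 (I = -6 + 2*28 = -6 + 56 = 50)
S(c, p) = 50 + c² (S(c, p) = 50 + c*c = 50 + c²)
-3559 + S(Y(-7, -4), 69) = -3559 + (50 + (2 + 6*(-4) - 7*(-4))²) = -3559 + (50 + (2 - 24 + 28)²) = -3559 + (50 + 6²) = -3559 + (50 + 36) = -3559 + 86 = -3473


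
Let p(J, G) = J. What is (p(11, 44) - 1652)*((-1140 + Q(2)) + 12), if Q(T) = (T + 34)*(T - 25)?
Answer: 3209796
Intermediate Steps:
Q(T) = (-25 + T)*(34 + T) (Q(T) = (34 + T)*(-25 + T) = (-25 + T)*(34 + T))
(p(11, 44) - 1652)*((-1140 + Q(2)) + 12) = (11 - 1652)*((-1140 + (-850 + 2² + 9*2)) + 12) = -1641*((-1140 + (-850 + 4 + 18)) + 12) = -1641*((-1140 - 828) + 12) = -1641*(-1968 + 12) = -1641*(-1956) = 3209796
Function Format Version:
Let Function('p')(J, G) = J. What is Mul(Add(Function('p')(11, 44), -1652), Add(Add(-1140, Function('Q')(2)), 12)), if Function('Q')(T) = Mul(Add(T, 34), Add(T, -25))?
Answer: 3209796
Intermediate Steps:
Function('Q')(T) = Mul(Add(-25, T), Add(34, T)) (Function('Q')(T) = Mul(Add(34, T), Add(-25, T)) = Mul(Add(-25, T), Add(34, T)))
Mul(Add(Function('p')(11, 44), -1652), Add(Add(-1140, Function('Q')(2)), 12)) = Mul(Add(11, -1652), Add(Add(-1140, Add(-850, Pow(2, 2), Mul(9, 2))), 12)) = Mul(-1641, Add(Add(-1140, Add(-850, 4, 18)), 12)) = Mul(-1641, Add(Add(-1140, -828), 12)) = Mul(-1641, Add(-1968, 12)) = Mul(-1641, -1956) = 3209796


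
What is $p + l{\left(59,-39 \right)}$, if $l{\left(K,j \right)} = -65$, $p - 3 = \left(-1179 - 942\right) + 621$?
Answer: $-1562$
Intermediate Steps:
$p = -1497$ ($p = 3 + \left(\left(-1179 - 942\right) + 621\right) = 3 + \left(-2121 + 621\right) = 3 - 1500 = -1497$)
$p + l{\left(59,-39 \right)} = -1497 - 65 = -1562$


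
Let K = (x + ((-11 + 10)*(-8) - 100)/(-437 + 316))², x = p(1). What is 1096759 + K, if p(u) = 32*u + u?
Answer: 16074335744/14641 ≈ 1.0979e+6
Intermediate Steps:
p(u) = 33*u
x = 33 (x = 33*1 = 33)
K = 16687225/14641 (K = (33 + ((-11 + 10)*(-8) - 100)/(-437 + 316))² = (33 + (-1*(-8) - 100)/(-121))² = (33 + (8 - 100)*(-1/121))² = (33 - 92*(-1/121))² = (33 + 92/121)² = (4085/121)² = 16687225/14641 ≈ 1139.8)
1096759 + K = 1096759 + 16687225/14641 = 16074335744/14641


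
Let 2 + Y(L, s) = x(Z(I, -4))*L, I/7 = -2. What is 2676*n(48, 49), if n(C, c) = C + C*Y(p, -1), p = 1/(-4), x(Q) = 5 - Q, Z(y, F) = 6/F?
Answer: -337176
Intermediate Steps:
I = -14 (I = 7*(-2) = -14)
p = -¼ ≈ -0.25000
Y(L, s) = -2 + 13*L/2 (Y(L, s) = -2 + (5 - 6/(-4))*L = -2 + (5 - 6*(-1)/4)*L = -2 + (5 - 1*(-3/2))*L = -2 + (5 + 3/2)*L = -2 + 13*L/2)
n(C, c) = -21*C/8 (n(C, c) = C + C*(-2 + (13/2)*(-¼)) = C + C*(-2 - 13/8) = C + C*(-29/8) = C - 29*C/8 = -21*C/8)
2676*n(48, 49) = 2676*(-21/8*48) = 2676*(-126) = -337176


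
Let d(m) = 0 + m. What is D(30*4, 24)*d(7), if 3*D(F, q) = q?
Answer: 56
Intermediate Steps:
D(F, q) = q/3
d(m) = m
D(30*4, 24)*d(7) = ((⅓)*24)*7 = 8*7 = 56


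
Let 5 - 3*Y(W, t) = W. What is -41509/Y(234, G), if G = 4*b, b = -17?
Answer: 124527/229 ≈ 543.79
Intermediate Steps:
G = -68 (G = 4*(-17) = -68)
Y(W, t) = 5/3 - W/3
-41509/Y(234, G) = -41509/(5/3 - ⅓*234) = -41509/(5/3 - 78) = -41509/(-229/3) = -41509*(-3/229) = 124527/229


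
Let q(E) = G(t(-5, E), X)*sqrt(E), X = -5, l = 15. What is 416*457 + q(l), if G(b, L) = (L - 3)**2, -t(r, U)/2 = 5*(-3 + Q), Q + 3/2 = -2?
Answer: 190112 + 64*sqrt(15) ≈ 1.9036e+5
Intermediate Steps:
Q = -7/2 (Q = -3/2 - 2 = -7/2 ≈ -3.5000)
t(r, U) = 65 (t(r, U) = -10*(-3 - 7/2) = -10*(-13)/2 = -2*(-65/2) = 65)
G(b, L) = (-3 + L)**2
q(E) = 64*sqrt(E) (q(E) = (-3 - 5)**2*sqrt(E) = (-8)**2*sqrt(E) = 64*sqrt(E))
416*457 + q(l) = 416*457 + 64*sqrt(15) = 190112 + 64*sqrt(15)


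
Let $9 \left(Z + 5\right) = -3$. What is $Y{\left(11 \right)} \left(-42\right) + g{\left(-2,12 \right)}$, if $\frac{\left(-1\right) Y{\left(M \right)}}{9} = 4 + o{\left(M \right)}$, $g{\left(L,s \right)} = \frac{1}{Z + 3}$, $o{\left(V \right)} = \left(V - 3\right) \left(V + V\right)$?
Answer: $\frac{476277}{7} \approx 68040.0$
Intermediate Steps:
$Z = - \frac{16}{3}$ ($Z = -5 + \frac{1}{9} \left(-3\right) = -5 - \frac{1}{3} = - \frac{16}{3} \approx -5.3333$)
$o{\left(V \right)} = 2 V \left(-3 + V\right)$ ($o{\left(V \right)} = \left(-3 + V\right) 2 V = 2 V \left(-3 + V\right)$)
$g{\left(L,s \right)} = - \frac{3}{7}$ ($g{\left(L,s \right)} = \frac{1}{- \frac{16}{3} + 3} = \frac{1}{- \frac{7}{3}} = - \frac{3}{7}$)
$Y{\left(M \right)} = -36 - 18 M \left(-3 + M\right)$ ($Y{\left(M \right)} = - 9 \left(4 + 2 M \left(-3 + M\right)\right) = -36 - 18 M \left(-3 + M\right)$)
$Y{\left(11 \right)} \left(-42\right) + g{\left(-2,12 \right)} = \left(-36 - 198 \left(-3 + 11\right)\right) \left(-42\right) - \frac{3}{7} = \left(-36 - 198 \cdot 8\right) \left(-42\right) - \frac{3}{7} = \left(-36 - 1584\right) \left(-42\right) - \frac{3}{7} = \left(-1620\right) \left(-42\right) - \frac{3}{7} = 68040 - \frac{3}{7} = \frac{476277}{7}$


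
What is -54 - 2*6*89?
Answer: -1122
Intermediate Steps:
-54 - 2*6*89 = -54 - 12*89 = -54 - 1068 = -1122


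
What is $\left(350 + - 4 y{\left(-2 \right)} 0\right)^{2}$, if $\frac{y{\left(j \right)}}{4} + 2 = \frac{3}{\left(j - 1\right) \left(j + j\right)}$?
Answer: $122500$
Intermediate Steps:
$y{\left(j \right)} = -8 + \frac{6}{j \left(-1 + j\right)}$ ($y{\left(j \right)} = -8 + 4 \frac{3}{\left(j - 1\right) \left(j + j\right)} = -8 + 4 \frac{3}{\left(-1 + j\right) 2 j} = -8 + 4 \frac{3}{2 j \left(-1 + j\right)} = -8 + \frac{6}{j \left(-1 + j\right)}$)
$\left(350 + - 4 y{\left(-2 \right)} 0\right)^{2} = \left(350 + - 4 \frac{2 \left(3 - 4 \left(-2\right)^{2} + 4 \left(-2\right)\right)}{\left(-2\right) \left(-1 - 2\right)} 0\right)^{2} = \left(350 + - 4 \cdot 2 \left(- \frac{1}{2}\right) \frac{1}{-3} \left(3 - 16 - 8\right) 0\right)^{2} = \left(350 + - 4 \cdot 2 \left(- \frac{1}{2}\right) \left(- \frac{1}{3}\right) \left(3 - 16 - 8\right) 0\right)^{2} = \left(350 + - 4 \cdot 2 \left(- \frac{1}{2}\right) \left(- \frac{1}{3}\right) \left(-21\right) 0\right)^{2} = \left(350 + \left(-4\right) \left(-7\right) 0\right)^{2} = \left(350 + 28 \cdot 0\right)^{2} = \left(350 + 0\right)^{2} = 350^{2} = 122500$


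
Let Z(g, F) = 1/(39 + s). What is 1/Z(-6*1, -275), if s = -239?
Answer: -200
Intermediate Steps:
Z(g, F) = -1/200 (Z(g, F) = 1/(39 - 239) = 1/(-200) = -1/200)
1/Z(-6*1, -275) = 1/(-1/200) = -200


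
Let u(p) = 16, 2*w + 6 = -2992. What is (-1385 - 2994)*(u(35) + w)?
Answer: 6494057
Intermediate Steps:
w = -1499 (w = -3 + (1/2)*(-2992) = -3 - 1496 = -1499)
(-1385 - 2994)*(u(35) + w) = (-1385 - 2994)*(16 - 1499) = -4379*(-1483) = 6494057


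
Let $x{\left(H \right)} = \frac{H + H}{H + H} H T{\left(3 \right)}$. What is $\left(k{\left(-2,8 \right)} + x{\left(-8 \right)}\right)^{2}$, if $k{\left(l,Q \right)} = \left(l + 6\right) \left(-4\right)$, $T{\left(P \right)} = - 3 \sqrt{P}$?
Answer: $1984 - 768 \sqrt{3} \approx 653.79$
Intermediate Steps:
$x{\left(H \right)} = - 3 H \sqrt{3}$ ($x{\left(H \right)} = \frac{H + H}{H + H} H \left(- 3 \sqrt{3}\right) = \frac{2 H}{2 H} H \left(- 3 \sqrt{3}\right) = 2 H \frac{1}{2 H} H \left(- 3 \sqrt{3}\right) = 1 H \left(- 3 \sqrt{3}\right) = H \left(- 3 \sqrt{3}\right) = - 3 H \sqrt{3}$)
$k{\left(l,Q \right)} = -24 - 4 l$ ($k{\left(l,Q \right)} = \left(6 + l\right) \left(-4\right) = -24 - 4 l$)
$\left(k{\left(-2,8 \right)} + x{\left(-8 \right)}\right)^{2} = \left(\left(-24 - -8\right) - - 24 \sqrt{3}\right)^{2} = \left(\left(-24 + 8\right) + 24 \sqrt{3}\right)^{2} = \left(-16 + 24 \sqrt{3}\right)^{2}$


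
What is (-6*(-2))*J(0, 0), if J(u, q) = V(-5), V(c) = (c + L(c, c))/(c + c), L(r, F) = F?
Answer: 12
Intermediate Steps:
V(c) = 1 (V(c) = (c + c)/(c + c) = (2*c)/((2*c)) = (2*c)*(1/(2*c)) = 1)
J(u, q) = 1
(-6*(-2))*J(0, 0) = -6*(-2)*1 = 12*1 = 12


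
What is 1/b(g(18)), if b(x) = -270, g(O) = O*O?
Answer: -1/270 ≈ -0.0037037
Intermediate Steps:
g(O) = O²
1/b(g(18)) = 1/(-270) = -1/270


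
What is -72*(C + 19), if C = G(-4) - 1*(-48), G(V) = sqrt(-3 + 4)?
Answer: -4896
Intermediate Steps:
G(V) = 1 (G(V) = sqrt(1) = 1)
C = 49 (C = 1 - 1*(-48) = 1 + 48 = 49)
-72*(C + 19) = -72*(49 + 19) = -72*68 = -4896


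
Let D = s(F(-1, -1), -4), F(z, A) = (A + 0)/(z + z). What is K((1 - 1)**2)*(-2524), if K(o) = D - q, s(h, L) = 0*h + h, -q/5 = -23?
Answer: 288998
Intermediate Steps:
F(z, A) = A/(2*z) (F(z, A) = A/((2*z)) = A*(1/(2*z)) = A/(2*z))
q = 115 (q = -5*(-23) = 115)
s(h, L) = h (s(h, L) = 0 + h = h)
D = 1/2 (D = (1/2)*(-1)/(-1) = (1/2)*(-1)*(-1) = 1/2 ≈ 0.50000)
K(o) = -229/2 (K(o) = 1/2 - 1*115 = 1/2 - 115 = -229/2)
K((1 - 1)**2)*(-2524) = -229/2*(-2524) = 288998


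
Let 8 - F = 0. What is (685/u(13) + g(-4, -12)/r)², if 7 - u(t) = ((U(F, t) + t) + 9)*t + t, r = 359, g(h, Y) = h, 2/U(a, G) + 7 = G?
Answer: 549527172601/101857360801 ≈ 5.3951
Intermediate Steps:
F = 8 (F = 8 - 1*0 = 8 + 0 = 8)
U(a, G) = 2/(-7 + G)
u(t) = 7 - t - t*(9 + t + 2/(-7 + t)) (u(t) = 7 - (((2/(-7 + t) + t) + 9)*t + t) = 7 - (((t + 2/(-7 + t)) + 9)*t + t) = 7 - ((9 + t + 2/(-7 + t))*t + t) = 7 - (t*(9 + t + 2/(-7 + t)) + t) = 7 - (t + t*(9 + t + 2/(-7 + t))) = 7 + (-t - t*(9 + t + 2/(-7 + t))) = 7 - t - t*(9 + t + 2/(-7 + t)))
(685/u(13) + g(-4, -12)/r)² = (685/(((-49 - 1*13³ - 3*13² + 75*13)/(-7 + 13))) - 4/359)² = (685/(((-49 - 1*2197 - 3*169 + 975)/6)) - 4*1/359)² = (685/(((-49 - 2197 - 507 + 975)/6)) - 4/359)² = (685/(((⅙)*(-1778))) - 4/359)² = (685/(-889/3) - 4/359)² = (685*(-3/889) - 4/359)² = (-2055/889 - 4/359)² = (-741301/319151)² = 549527172601/101857360801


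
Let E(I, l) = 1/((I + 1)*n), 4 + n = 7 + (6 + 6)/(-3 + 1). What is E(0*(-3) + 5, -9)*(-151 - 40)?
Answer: 191/18 ≈ 10.611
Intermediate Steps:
n = -3 (n = -4 + (7 + (6 + 6)/(-3 + 1)) = -4 + (7 + 12/(-2)) = -4 + (7 + 12*(-1/2)) = -4 + (7 - 6) = -4 + 1 = -3)
E(I, l) = -1/(3*(1 + I)) (E(I, l) = 1/((I + 1)*(-3)) = -1/3/(1 + I) = -1/(3*(1 + I)))
E(0*(-3) + 5, -9)*(-151 - 40) = (-1/(3 + 3*(0*(-3) + 5)))*(-151 - 40) = -1/(3 + 3*(0 + 5))*(-191) = -1/(3 + 3*5)*(-191) = -1/(3 + 15)*(-191) = -1/18*(-191) = 191/18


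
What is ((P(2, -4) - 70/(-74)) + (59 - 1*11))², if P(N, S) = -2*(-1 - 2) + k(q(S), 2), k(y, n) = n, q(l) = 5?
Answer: 4439449/1369 ≈ 3242.8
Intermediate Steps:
P(N, S) = 8 (P(N, S) = -2*(-1 - 2) + 2 = -2*(-3) + 2 = 6 + 2 = 8)
((P(2, -4) - 70/(-74)) + (59 - 1*11))² = ((8 - 70/(-74)) + (59 - 1*11))² = ((8 - 70*(-1/74)) + (59 - 11))² = ((8 + 35/37) + 48)² = (331/37 + 48)² = (2107/37)² = 4439449/1369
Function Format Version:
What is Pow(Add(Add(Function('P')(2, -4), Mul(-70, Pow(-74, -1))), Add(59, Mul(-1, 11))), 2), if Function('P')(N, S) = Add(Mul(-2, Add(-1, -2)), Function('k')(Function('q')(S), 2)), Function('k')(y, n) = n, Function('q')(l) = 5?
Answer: Rational(4439449, 1369) ≈ 3242.8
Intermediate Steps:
Function('P')(N, S) = 8 (Function('P')(N, S) = Add(Mul(-2, Add(-1, -2)), 2) = Add(Mul(-2, -3), 2) = Add(6, 2) = 8)
Pow(Add(Add(Function('P')(2, -4), Mul(-70, Pow(-74, -1))), Add(59, Mul(-1, 11))), 2) = Pow(Add(Add(8, Mul(-70, Pow(-74, -1))), Add(59, Mul(-1, 11))), 2) = Pow(Add(Add(8, Mul(-70, Rational(-1, 74))), Add(59, -11)), 2) = Pow(Add(Add(8, Rational(35, 37)), 48), 2) = Pow(Add(Rational(331, 37), 48), 2) = Pow(Rational(2107, 37), 2) = Rational(4439449, 1369)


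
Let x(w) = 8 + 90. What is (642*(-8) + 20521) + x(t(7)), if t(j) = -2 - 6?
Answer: 15483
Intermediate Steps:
t(j) = -8
x(w) = 98
(642*(-8) + 20521) + x(t(7)) = (642*(-8) + 20521) + 98 = (-5136 + 20521) + 98 = 15385 + 98 = 15483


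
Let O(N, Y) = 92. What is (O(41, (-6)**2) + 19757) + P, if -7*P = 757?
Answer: 138186/7 ≈ 19741.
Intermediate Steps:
P = -757/7 (P = -1/7*757 = -757/7 ≈ -108.14)
(O(41, (-6)**2) + 19757) + P = (92 + 19757) - 757/7 = 19849 - 757/7 = 138186/7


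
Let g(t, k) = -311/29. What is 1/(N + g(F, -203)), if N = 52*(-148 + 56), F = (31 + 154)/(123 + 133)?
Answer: -29/139047 ≈ -0.00020856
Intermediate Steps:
F = 185/256 ≈ 0.72266
N = -4784 (N = 52*(-92) = -4784)
g(t, k) = -311/29 (g(t, k) = -311*1/29 = -311/29)
1/(N + g(F, -203)) = 1/(-4784 - 311/29) = 1/(-139047/29) = -29/139047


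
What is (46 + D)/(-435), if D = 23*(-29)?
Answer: 207/145 ≈ 1.4276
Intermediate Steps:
D = -667
(46 + D)/(-435) = (46 - 667)/(-435) = -1/435*(-621) = 207/145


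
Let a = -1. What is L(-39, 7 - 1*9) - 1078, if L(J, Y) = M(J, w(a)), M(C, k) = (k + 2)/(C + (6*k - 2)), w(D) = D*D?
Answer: -37733/35 ≈ -1078.1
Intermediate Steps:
w(D) = D**2
M(C, k) = (2 + k)/(-2 + C + 6*k) (M(C, k) = (2 + k)/(C + (-2 + 6*k)) = (2 + k)/(-2 + C + 6*k))
L(J, Y) = 3/(4 + J) (L(J, Y) = (2 + (-1)**2)/(-2 + J + 6*(-1)**2) = (2 + 1)/(-2 + J + 6*1) = 3/(-2 + J + 6) = 3/(4 + J))
L(-39, 7 - 1*9) - 1078 = 3/(4 - 39) - 1078 = 3/(-35) - 1078 = 3*(-1/35) - 1078 = -3/35 - 1078 = -37733/35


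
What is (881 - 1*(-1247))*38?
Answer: 80864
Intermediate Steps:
(881 - 1*(-1247))*38 = (881 + 1247)*38 = 2128*38 = 80864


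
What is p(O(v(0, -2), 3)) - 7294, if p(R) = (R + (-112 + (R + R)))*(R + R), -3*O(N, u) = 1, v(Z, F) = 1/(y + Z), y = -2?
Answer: -21656/3 ≈ -7218.7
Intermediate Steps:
v(Z, F) = 1/(-2 + Z)
O(N, u) = -⅓ (O(N, u) = -⅓*1 = -⅓)
p(R) = 2*R*(-112 + 3*R) (p(R) = (R + (-112 + 2*R))*(2*R) = (-112 + 3*R)*(2*R) = 2*R*(-112 + 3*R))
p(O(v(0, -2), 3)) - 7294 = 2*(-⅓)*(-112 + 3*(-⅓)) - 7294 = 2*(-⅓)*(-112 - 1) - 7294 = 2*(-⅓)*(-113) - 7294 = 226/3 - 7294 = -21656/3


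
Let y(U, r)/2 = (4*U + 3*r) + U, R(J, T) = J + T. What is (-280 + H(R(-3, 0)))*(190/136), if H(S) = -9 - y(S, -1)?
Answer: -24035/68 ≈ -353.46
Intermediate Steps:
y(U, r) = 6*r + 10*U (y(U, r) = 2*((4*U + 3*r) + U) = 2*((3*r + 4*U) + U) = 2*(3*r + 5*U) = 6*r + 10*U)
H(S) = -3 - 10*S (H(S) = -9 - (6*(-1) + 10*S) = -9 - (-6 + 10*S) = -9 + (6 - 10*S) = -3 - 10*S)
(-280 + H(R(-3, 0)))*(190/136) = (-280 + (-3 - 10*(-3 + 0)))*(190/136) = (-280 + (-3 - 10*(-3)))*(190*(1/136)) = (-280 + (-3 + 30))*(95/68) = (-280 + 27)*(95/68) = -253*95/68 = -24035/68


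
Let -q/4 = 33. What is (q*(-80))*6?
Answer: 63360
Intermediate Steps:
q = -132 (q = -4*33 = -132)
(q*(-80))*6 = -132*(-80)*6 = 10560*6 = 63360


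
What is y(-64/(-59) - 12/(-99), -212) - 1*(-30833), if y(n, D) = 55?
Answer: 30888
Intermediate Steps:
y(-64/(-59) - 12/(-99), -212) - 1*(-30833) = 55 - 1*(-30833) = 55 + 30833 = 30888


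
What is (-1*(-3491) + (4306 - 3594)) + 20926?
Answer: 25129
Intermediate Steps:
(-1*(-3491) + (4306 - 3594)) + 20926 = (3491 + 712) + 20926 = 4203 + 20926 = 25129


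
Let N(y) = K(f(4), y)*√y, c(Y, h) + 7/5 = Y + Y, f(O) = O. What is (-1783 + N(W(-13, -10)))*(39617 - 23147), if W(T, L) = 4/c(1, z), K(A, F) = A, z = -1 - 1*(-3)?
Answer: -29366010 + 43920*√15 ≈ -2.9196e+7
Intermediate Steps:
z = 2 (z = -1 + 3 = 2)
c(Y, h) = -7/5 + 2*Y (c(Y, h) = -7/5 + (Y + Y) = -7/5 + 2*Y)
W(T, L) = 20/3 (W(T, L) = 4/(-7/5 + 2*1) = 4/(-7/5 + 2) = 4/(⅗) = 4*(5/3) = 20/3)
N(y) = 4*√y
(-1783 + N(W(-13, -10)))*(39617 - 23147) = (-1783 + 4*√(20/3))*(39617 - 23147) = (-1783 + 4*(2*√15/3))*16470 = (-1783 + 8*√15/3)*16470 = -29366010 + 43920*√15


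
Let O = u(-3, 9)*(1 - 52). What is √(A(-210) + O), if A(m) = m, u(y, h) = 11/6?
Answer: I*√1214/2 ≈ 17.421*I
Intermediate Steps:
u(y, h) = 11/6 (u(y, h) = 11*(⅙) = 11/6)
O = -187/2 (O = 11*(1 - 52)/6 = (11/6)*(-51) = -187/2 ≈ -93.500)
√(A(-210) + O) = √(-210 - 187/2) = √(-607/2) = I*√1214/2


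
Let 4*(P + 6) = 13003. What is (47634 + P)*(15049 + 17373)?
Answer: 3299181665/2 ≈ 1.6496e+9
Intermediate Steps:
P = 12979/4 (P = -6 + (1/4)*13003 = -6 + 13003/4 = 12979/4 ≈ 3244.8)
(47634 + P)*(15049 + 17373) = (47634 + 12979/4)*(15049 + 17373) = (203515/4)*32422 = 3299181665/2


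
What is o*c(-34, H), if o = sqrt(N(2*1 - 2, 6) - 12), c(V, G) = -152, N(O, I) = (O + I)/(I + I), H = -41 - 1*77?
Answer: -76*I*sqrt(46) ≈ -515.46*I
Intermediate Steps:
H = -118 (H = -41 - 77 = -118)
N(O, I) = (I + O)/(2*I) (N(O, I) = (I + O)/((2*I)) = (I + O)*(1/(2*I)) = (I + O)/(2*I))
o = I*sqrt(46)/2 (o = sqrt((1/2)*(6 + (2*1 - 2))/6 - 12) = sqrt((1/2)*(1/6)*(6 + (2 - 2)) - 12) = sqrt((1/2)*(1/6)*(6 + 0) - 12) = sqrt((1/2)*(1/6)*6 - 12) = sqrt(1/2 - 12) = sqrt(-23/2) = I*sqrt(46)/2 ≈ 3.3912*I)
o*c(-34, H) = (I*sqrt(46)/2)*(-152) = -76*I*sqrt(46)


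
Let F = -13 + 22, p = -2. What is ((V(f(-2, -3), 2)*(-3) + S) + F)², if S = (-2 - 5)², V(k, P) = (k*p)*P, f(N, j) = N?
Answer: 1156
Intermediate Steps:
V(k, P) = -2*P*k (V(k, P) = (k*(-2))*P = (-2*k)*P = -2*P*k)
S = 49 (S = (-7)² = 49)
F = 9
((V(f(-2, -3), 2)*(-3) + S) + F)² = ((-2*2*(-2)*(-3) + 49) + 9)² = ((8*(-3) + 49) + 9)² = ((-24 + 49) + 9)² = (25 + 9)² = 34² = 1156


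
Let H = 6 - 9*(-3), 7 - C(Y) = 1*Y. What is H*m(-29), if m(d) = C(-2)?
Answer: 297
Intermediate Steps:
C(Y) = 7 - Y
H = 33 (H = 6 + 27 = 33)
m(d) = 9 (m(d) = 7 - 1*(-2) = 7 + 2 = 9)
H*m(-29) = 33*9 = 297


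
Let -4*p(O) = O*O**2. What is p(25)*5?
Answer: -78125/4 ≈ -19531.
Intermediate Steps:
p(O) = -O**3/4 (p(O) = -O*O**2/4 = -O**3/4)
p(25)*5 = -1/4*25**3*5 = -1/4*15625*5 = -15625/4*5 = -78125/4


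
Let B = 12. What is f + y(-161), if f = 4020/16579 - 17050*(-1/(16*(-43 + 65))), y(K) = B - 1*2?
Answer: 15565685/265264 ≈ 58.680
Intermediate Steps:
y(K) = 10 (y(K) = 12 - 1*2 = 12 - 2 = 10)
f = 12913045/265264 (f = 4020*(1/16579) - 17050/(22*(-16)) = 4020/16579 - 17050/(-352) = 4020/16579 - 17050*(-1/352) = 4020/16579 + 775/16 = 12913045/265264 ≈ 48.680)
f + y(-161) = 12913045/265264 + 10 = 15565685/265264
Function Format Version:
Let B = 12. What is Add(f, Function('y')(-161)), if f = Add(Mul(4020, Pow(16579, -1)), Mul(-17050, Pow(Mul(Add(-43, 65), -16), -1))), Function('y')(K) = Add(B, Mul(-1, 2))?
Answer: Rational(15565685, 265264) ≈ 58.680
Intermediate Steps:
Function('y')(K) = 10 (Function('y')(K) = Add(12, Mul(-1, 2)) = Add(12, -2) = 10)
f = Rational(12913045, 265264) (f = Add(Mul(4020, Rational(1, 16579)), Mul(-17050, Pow(Mul(22, -16), -1))) = Add(Rational(4020, 16579), Mul(-17050, Pow(-352, -1))) = Add(Rational(4020, 16579), Mul(-17050, Rational(-1, 352))) = Add(Rational(4020, 16579), Rational(775, 16)) = Rational(12913045, 265264) ≈ 48.680)
Add(f, Function('y')(-161)) = Add(Rational(12913045, 265264), 10) = Rational(15565685, 265264)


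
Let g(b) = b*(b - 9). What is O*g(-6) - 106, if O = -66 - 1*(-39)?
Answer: -2536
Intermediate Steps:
O = -27 (O = -66 + 39 = -27)
g(b) = b*(-9 + b)
O*g(-6) - 106 = -(-162)*(-9 - 6) - 106 = -(-162)*(-15) - 106 = -27*90 - 106 = -2430 - 106 = -2536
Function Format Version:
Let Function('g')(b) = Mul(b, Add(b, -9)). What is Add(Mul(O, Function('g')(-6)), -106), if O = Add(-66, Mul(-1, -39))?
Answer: -2536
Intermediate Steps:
O = -27 (O = Add(-66, 39) = -27)
Function('g')(b) = Mul(b, Add(-9, b))
Add(Mul(O, Function('g')(-6)), -106) = Add(Mul(-27, Mul(-6, Add(-9, -6))), -106) = Add(Mul(-27, Mul(-6, -15)), -106) = Add(Mul(-27, 90), -106) = Add(-2430, -106) = -2536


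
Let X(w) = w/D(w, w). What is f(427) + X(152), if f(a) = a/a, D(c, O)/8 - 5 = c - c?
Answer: 24/5 ≈ 4.8000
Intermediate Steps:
D(c, O) = 40 (D(c, O) = 40 + 8*(c - c) = 40 + 8*0 = 40 + 0 = 40)
X(w) = w/40
f(a) = 1
f(427) + X(152) = 1 + (1/40)*152 = 1 + 19/5 = 24/5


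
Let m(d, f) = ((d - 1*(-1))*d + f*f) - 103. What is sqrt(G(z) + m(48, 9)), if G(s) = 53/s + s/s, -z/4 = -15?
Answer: sqrt(2098695)/30 ≈ 48.290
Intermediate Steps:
z = 60 (z = -4*(-15) = 60)
G(s) = 1 + 53/s (G(s) = 53/s + 1 = 1 + 53/s)
m(d, f) = -103 + f**2 + d*(1 + d) (m(d, f) = ((d + 1)*d + f**2) - 103 = ((1 + d)*d + f**2) - 103 = (d*(1 + d) + f**2) - 103 = (f**2 + d*(1 + d)) - 103 = -103 + f**2 + d*(1 + d))
sqrt(G(z) + m(48, 9)) = sqrt((53 + 60)/60 + (-103 + 48 + 48**2 + 9**2)) = sqrt((1/60)*113 + (-103 + 48 + 2304 + 81)) = sqrt(113/60 + 2330) = sqrt(139913/60) = sqrt(2098695)/30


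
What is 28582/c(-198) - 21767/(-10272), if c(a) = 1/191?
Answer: 56076533831/10272 ≈ 5.4592e+6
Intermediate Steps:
c(a) = 1/191
28582/c(-198) - 21767/(-10272) = 28582/(1/191) - 21767/(-10272) = 28582*191 - 21767*(-1/10272) = 5459162 + 21767/10272 = 56076533831/10272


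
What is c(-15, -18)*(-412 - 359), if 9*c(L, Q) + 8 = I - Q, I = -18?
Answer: 2056/3 ≈ 685.33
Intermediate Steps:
c(L, Q) = -26/9 - Q/9 (c(L, Q) = -8/9 + (-18 - Q)/9 = -8/9 + (-2 - Q/9) = -26/9 - Q/9)
c(-15, -18)*(-412 - 359) = (-26/9 - ⅑*(-18))*(-412 - 359) = (-26/9 + 2)*(-771) = -8/9*(-771) = 2056/3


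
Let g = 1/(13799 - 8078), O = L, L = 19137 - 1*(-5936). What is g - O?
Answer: -143442632/5721 ≈ -25073.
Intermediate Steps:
L = 25073 (L = 19137 + 5936 = 25073)
O = 25073
g = 1/5721 ≈ 0.00017479
g - O = 1/5721 - 1*25073 = 1/5721 - 25073 = -143442632/5721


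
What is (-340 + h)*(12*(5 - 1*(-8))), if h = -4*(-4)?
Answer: -50544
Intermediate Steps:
h = 16
(-340 + h)*(12*(5 - 1*(-8))) = (-340 + 16)*(12*(5 - 1*(-8))) = -3888*(5 + 8) = -3888*13 = -324*156 = -50544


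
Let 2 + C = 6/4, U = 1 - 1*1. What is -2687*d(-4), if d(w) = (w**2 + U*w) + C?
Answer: -83297/2 ≈ -41649.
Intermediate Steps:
U = 0 (U = 1 - 1 = 0)
C = -1/2 (C = -2 + 6/4 = -2 + 6*(1/4) = -2 + 3/2 = -1/2 ≈ -0.50000)
d(w) = -1/2 + w**2 (d(w) = (w**2 + 0*w) - 1/2 = (w**2 + 0) - 1/2 = w**2 - 1/2 = -1/2 + w**2)
-2687*d(-4) = -2687*(-1/2 + (-4)**2) = -2687*(-1/2 + 16) = -2687*31/2 = -83297/2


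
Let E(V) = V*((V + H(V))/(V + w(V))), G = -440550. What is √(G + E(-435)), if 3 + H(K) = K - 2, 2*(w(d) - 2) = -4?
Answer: 5*I*√17657 ≈ 664.4*I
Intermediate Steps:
w(d) = 0 (w(d) = 2 + (½)*(-4) = 2 - 2 = 0)
H(K) = -5 + K (H(K) = -3 + (K - 2) = -3 + (-2 + K) = -5 + K)
E(V) = -5 + 2*V (E(V) = V*((V + (-5 + V))/(V + 0)) = V*((-5 + 2*V)/V) = -5 + 2*V)
√(G + E(-435)) = √(-440550 + (-5 + 2*(-435))) = √(-440550 + (-5 - 870)) = √(-440550 - 875) = √(-441425) = 5*I*√17657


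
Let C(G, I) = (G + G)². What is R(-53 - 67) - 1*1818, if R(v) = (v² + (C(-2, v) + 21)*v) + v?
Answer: 8022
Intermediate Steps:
C(G, I) = 4*G² (C(G, I) = (2*G)² = 4*G²)
R(v) = v² + 38*v (R(v) = (v² + (4*(-2)² + 21)*v) + v = (v² + (4*4 + 21)*v) + v = (v² + (16 + 21)*v) + v = (v² + 37*v) + v = v² + 38*v)
R(-53 - 67) - 1*1818 = (-53 - 67)*(38 + (-53 - 67)) - 1*1818 = -120*(38 - 120) - 1818 = -120*(-82) - 1818 = 9840 - 1818 = 8022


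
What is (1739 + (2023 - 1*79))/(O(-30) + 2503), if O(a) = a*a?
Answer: 3683/3403 ≈ 1.0823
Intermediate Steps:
O(a) = a²
(1739 + (2023 - 1*79))/(O(-30) + 2503) = (1739 + (2023 - 1*79))/((-30)² + 2503) = (1739 + (2023 - 79))/(900 + 2503) = (1739 + 1944)/3403 = 3683*(1/3403) = 3683/3403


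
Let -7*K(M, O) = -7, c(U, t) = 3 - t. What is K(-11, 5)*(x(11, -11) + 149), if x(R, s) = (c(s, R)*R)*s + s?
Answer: 1106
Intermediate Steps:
K(M, O) = 1 (K(M, O) = -1/7*(-7) = 1)
x(R, s) = s + R*s*(3 - R) (x(R, s) = ((3 - R)*R)*s + s = (R*(3 - R))*s + s = R*s*(3 - R) + s = s + R*s*(3 - R))
K(-11, 5)*(x(11, -11) + 149) = 1*(-1*(-11)*(-1 + 11*(-3 + 11)) + 149) = 1*(-1*(-11)*(-1 + 11*8) + 149) = 1*(-1*(-11)*(-1 + 88) + 149) = 1*(-1*(-11)*87 + 149) = 1*(957 + 149) = 1*1106 = 1106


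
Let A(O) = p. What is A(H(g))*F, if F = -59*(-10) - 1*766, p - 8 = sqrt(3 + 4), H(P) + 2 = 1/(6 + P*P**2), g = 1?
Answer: -1408 - 176*sqrt(7) ≈ -1873.7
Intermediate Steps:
H(P) = -2 + 1/(6 + P**3) (H(P) = -2 + 1/(6 + P*P**2) = -2 + 1/(6 + P**3))
p = 8 + sqrt(7) (p = 8 + sqrt(3 + 4) = 8 + sqrt(7) ≈ 10.646)
A(O) = 8 + sqrt(7)
F = -176 (F = 590 - 766 = -176)
A(H(g))*F = (8 + sqrt(7))*(-176) = -1408 - 176*sqrt(7)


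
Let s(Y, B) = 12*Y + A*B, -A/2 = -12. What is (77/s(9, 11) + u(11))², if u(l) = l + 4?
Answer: 32001649/138384 ≈ 231.25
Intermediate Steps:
A = 24 (A = -2*(-12) = 24)
u(l) = 4 + l
s(Y, B) = 12*Y + 24*B
(77/s(9, 11) + u(11))² = (77/(12*9 + 24*11) + (4 + 11))² = (77/(108 + 264) + 15)² = (77/372 + 15)² = (5657/372)² = 32001649/138384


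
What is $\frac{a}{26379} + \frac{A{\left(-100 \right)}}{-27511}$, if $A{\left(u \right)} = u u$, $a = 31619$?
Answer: $\frac{606080309}{725712669} \approx 0.83515$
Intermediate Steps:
$A{\left(u \right)} = u^{2}$
$\frac{a}{26379} + \frac{A{\left(-100 \right)}}{-27511} = \frac{31619}{26379} + \frac{\left(-100\right)^{2}}{-27511} = 31619 \cdot \frac{1}{26379} + 10000 \left(- \frac{1}{27511}\right) = \frac{31619}{26379} - \frac{10000}{27511} = \frac{606080309}{725712669}$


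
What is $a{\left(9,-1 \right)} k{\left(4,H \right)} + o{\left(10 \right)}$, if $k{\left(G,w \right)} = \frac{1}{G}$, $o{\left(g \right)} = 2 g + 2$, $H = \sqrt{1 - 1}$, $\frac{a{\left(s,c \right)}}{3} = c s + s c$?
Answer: $\frac{17}{2} \approx 8.5$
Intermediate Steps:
$a{\left(s,c \right)} = 6 c s$ ($a{\left(s,c \right)} = 3 \left(c s + s c\right) = 3 \left(c s + c s\right) = 3 \cdot 2 c s = 6 c s$)
$H = 0$ ($H = \sqrt{0} = 0$)
$o{\left(g \right)} = 2 + 2 g$
$a{\left(9,-1 \right)} k{\left(4,H \right)} + o{\left(10 \right)} = \frac{6 \left(-1\right) 9}{4} + \left(2 + 2 \cdot 10\right) = \left(-54\right) \frac{1}{4} + \left(2 + 20\right) = - \frac{27}{2} + 22 = \frac{17}{2}$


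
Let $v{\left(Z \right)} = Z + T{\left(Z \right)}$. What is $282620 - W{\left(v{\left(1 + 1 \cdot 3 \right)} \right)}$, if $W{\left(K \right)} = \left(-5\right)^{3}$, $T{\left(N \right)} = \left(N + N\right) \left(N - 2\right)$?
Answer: $282745$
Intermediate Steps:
$T{\left(N \right)} = 2 N \left(-2 + N\right)$
$v{\left(Z \right)} = Z + 2 Z \left(-2 + Z\right)$
$W{\left(K \right)} = -125$
$282620 - W{\left(v{\left(1 + 1 \cdot 3 \right)} \right)} = 282620 - -125 = 282620 + 125 = 282745$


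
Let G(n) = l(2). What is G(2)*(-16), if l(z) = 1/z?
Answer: -8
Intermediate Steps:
l(z) = 1/z
G(n) = ½ (G(n) = 1/2 = ½)
G(2)*(-16) = (½)*(-16) = -8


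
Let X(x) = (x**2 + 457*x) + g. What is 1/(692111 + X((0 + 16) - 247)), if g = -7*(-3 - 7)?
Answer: 1/639975 ≈ 1.5626e-6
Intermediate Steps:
g = 70 (g = -7*(-10) = 70)
X(x) = 70 + x**2 + 457*x (X(x) = (x**2 + 457*x) + 70 = 70 + x**2 + 457*x)
1/(692111 + X((0 + 16) - 247)) = 1/(692111 + (70 + ((0 + 16) - 247)**2 + 457*((0 + 16) - 247))) = 1/(692111 + (70 + (16 - 247)**2 + 457*(16 - 247))) = 1/(692111 + (70 + (-231)**2 + 457*(-231))) = 1/(692111 + (70 + 53361 - 105567)) = 1/(692111 - 52136) = 1/639975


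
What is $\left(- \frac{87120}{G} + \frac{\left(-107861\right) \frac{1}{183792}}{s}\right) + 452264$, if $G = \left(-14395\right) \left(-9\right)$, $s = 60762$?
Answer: $\frac{1118531837968697897}{2473187123232} \approx 4.5226 \cdot 10^{5}$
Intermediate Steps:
$G = 129555$
$\left(- \frac{87120}{G} + \frac{\left(-107861\right) \frac{1}{183792}}{s}\right) + 452264 = \left(- \frac{87120}{129555} + \frac{\left(-107861\right) \frac{1}{183792}}{60762}\right) + 452264 = \left(\left(-87120\right) \frac{1}{129555} + \left(-107861\right) \frac{1}{183792} \cdot \frac{1}{60762}\right) + 452264 = \left(- \frac{1936}{2879} - \frac{8297}{859043808}\right) + 452264 = - \frac{1663132699351}{2473187123232} + 452264 = \frac{1118531837968697897}{2473187123232}$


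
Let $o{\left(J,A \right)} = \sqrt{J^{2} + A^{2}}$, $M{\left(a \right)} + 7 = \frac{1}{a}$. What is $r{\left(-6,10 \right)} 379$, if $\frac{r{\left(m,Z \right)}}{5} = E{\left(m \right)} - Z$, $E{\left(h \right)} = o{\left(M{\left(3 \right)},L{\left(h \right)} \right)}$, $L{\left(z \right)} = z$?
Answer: $-18950 + \frac{3790 \sqrt{181}}{3} \approx -1953.6$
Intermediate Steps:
$M{\left(a \right)} = -7 + \frac{1}{a}$
$o{\left(J,A \right)} = \sqrt{A^{2} + J^{2}}$
$E{\left(h \right)} = \sqrt{\frac{400}{9} + h^{2}}$ ($E{\left(h \right)} = \sqrt{h^{2} + \left(-7 + \frac{1}{3}\right)^{2}} = \sqrt{h^{2} + \left(- \frac{20}{3}\right)^{2}} = \sqrt{h^{2} + \frac{400}{9}} = \sqrt{\frac{400}{9} + h^{2}}$)
$r{\left(m,Z \right)} = - 5 Z + \frac{5 \sqrt{400 + 9 m^{2}}}{3}$ ($r{\left(m,Z \right)} = 5 \left(\frac{\sqrt{400 + 9 m^{2}}}{3} - Z\right) = 5 \left(- Z + \frac{\sqrt{400 + 9 m^{2}}}{3}\right) = - 5 Z + \frac{5 \sqrt{400 + 9 m^{2}}}{3}$)
$r{\left(-6,10 \right)} 379 = \left(\left(-5\right) 10 + \frac{5 \sqrt{400 + 9 \left(-6\right)^{2}}}{3}\right) 379 = \left(-50 + \frac{5 \sqrt{400 + 9 \cdot 36}}{3}\right) 379 = \left(-50 + \frac{5 \sqrt{400 + 324}}{3}\right) 379 = \left(-50 + \frac{5 \sqrt{724}}{3}\right) 379 = \left(-50 + \frac{5 \cdot 2 \sqrt{181}}{3}\right) 379 = \left(-50 + \frac{10 \sqrt{181}}{3}\right) 379 = -18950 + \frac{3790 \sqrt{181}}{3}$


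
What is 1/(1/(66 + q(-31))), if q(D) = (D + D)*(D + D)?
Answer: 3910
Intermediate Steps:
q(D) = 4*D² (q(D) = (2*D)*(2*D) = 4*D²)
1/(1/(66 + q(-31))) = 1/(1/(66 + 4*(-31)²)) = 1/(1/(66 + 4*961)) = 1/(1/(66 + 3844)) = 1/(1/3910) = 3910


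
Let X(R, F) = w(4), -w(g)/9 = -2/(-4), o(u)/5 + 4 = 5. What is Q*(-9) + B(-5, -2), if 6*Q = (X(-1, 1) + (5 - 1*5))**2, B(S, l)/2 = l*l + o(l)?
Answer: -99/8 ≈ -12.375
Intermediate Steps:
o(u) = 5 (o(u) = -20 + 5*5 = -20 + 25 = 5)
w(g) = -9/2 (w(g) = -(-18)/(-4) = -(-18)*(-1)/4 = -9*1/2 = -9/2)
B(S, l) = 10 + 2*l**2 (B(S, l) = 2*(l*l + 5) = 2*(l**2 + 5) = 2*(5 + l**2) = 10 + 2*l**2)
X(R, F) = -9/2
Q = 27/8 (Q = (-9/2 + (5 - 1*5))**2/6 = (-9/2 + (5 - 5))**2/6 = (-9/2 + 0)**2/6 = (-9/2)**2/6 = (1/6)*(81/4) = 27/8 ≈ 3.3750)
Q*(-9) + B(-5, -2) = (27/8)*(-9) + (10 + 2*(-2)**2) = -243/8 + (10 + 2*4) = -243/8 + (10 + 8) = -243/8 + 18 = -99/8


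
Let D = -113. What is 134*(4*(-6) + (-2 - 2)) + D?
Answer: -3865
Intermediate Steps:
134*(4*(-6) + (-2 - 2)) + D = 134*(4*(-6) + (-2 - 2)) - 113 = 134*(-24 - 4) - 113 = 134*(-28) - 113 = -3752 - 113 = -3865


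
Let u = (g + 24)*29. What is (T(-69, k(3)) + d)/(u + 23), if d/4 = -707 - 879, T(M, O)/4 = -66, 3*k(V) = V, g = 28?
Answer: -6608/1531 ≈ -4.3161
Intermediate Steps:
k(V) = V/3
T(M, O) = -264 (T(M, O) = 4*(-66) = -264)
d = -6344 (d = 4*(-707 - 879) = 4*(-1586) = -6344)
u = 1508 (u = (28 + 24)*29 = 52*29 = 1508)
(T(-69, k(3)) + d)/(u + 23) = (-264 - 6344)/(1508 + 23) = -6608/1531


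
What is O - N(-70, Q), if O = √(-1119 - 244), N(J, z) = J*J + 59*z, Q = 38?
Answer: -7142 + I*√1363 ≈ -7142.0 + 36.919*I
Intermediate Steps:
N(J, z) = J² + 59*z
O = I*√1363 (O = √(-1363) = I*√1363 ≈ 36.919*I)
O - N(-70, Q) = I*√1363 - ((-70)² + 59*38) = I*√1363 - (4900 + 2242) = I*√1363 - 1*7142 = I*√1363 - 7142 = -7142 + I*√1363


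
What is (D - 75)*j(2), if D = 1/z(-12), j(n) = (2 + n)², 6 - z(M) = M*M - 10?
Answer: -9601/8 ≈ -1200.1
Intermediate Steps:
z(M) = 16 - M² (z(M) = 6 - (M*M - 10) = 6 - (M² - 10) = 6 - (-10 + M²) = 6 + (10 - M²) = 16 - M²)
D = -1/128 (D = 1/(16 - 1*(-12)²) = 1/(16 - 1*144) = 1/(16 - 144) = 1/(-128) = -1/128 ≈ -0.0078125)
(D - 75)*j(2) = (-1/128 - 75)*(2 + 2)² = -9601/128*4² = -9601/128*16 = -9601/8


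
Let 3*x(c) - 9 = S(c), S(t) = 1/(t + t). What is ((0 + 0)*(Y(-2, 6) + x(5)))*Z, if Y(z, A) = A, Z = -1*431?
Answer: 0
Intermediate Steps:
S(t) = 1/(2*t)
Z = -431
x(c) = 3 + 1/(6*c) (x(c) = 3 + (1/(2*c))/3 = 3 + 1/(6*c))
((0 + 0)*(Y(-2, 6) + x(5)))*Z = ((0 + 0)*(6 + (3 + (⅙)/5)))*(-431) = (0*(6 + (3 + (⅙)*(⅕))))*(-431) = (0*(6 + (3 + 1/30)))*(-431) = (0*(6 + 91/30))*(-431) = (0*(271/30))*(-431) = 0*(-431) = 0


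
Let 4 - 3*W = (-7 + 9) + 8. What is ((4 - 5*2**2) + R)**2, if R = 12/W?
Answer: 484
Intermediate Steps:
W = -2 (W = 4/3 - ((-7 + 9) + 8)/3 = 4/3 - (2 + 8)/3 = 4/3 - 1/3*10 = 4/3 - 10/3 = -2)
R = -6 (R = 12/(-2) = 12*(-1/2) = -6)
((4 - 5*2**2) + R)**2 = ((4 - 5*2**2) - 6)**2 = ((4 - 5*4) - 6)**2 = ((4 - 20) - 6)**2 = (-16 - 6)**2 = (-22)**2 = 484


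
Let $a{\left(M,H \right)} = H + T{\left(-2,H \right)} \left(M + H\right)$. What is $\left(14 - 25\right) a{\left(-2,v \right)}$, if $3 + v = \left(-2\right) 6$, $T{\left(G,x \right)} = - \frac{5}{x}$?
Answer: $\frac{682}{3} \approx 227.33$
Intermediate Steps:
$v = -15$ ($v = -3 - 12 = -15$)
$a{\left(M,H \right)} = H - \frac{5 \left(H + M\right)}{H}$ ($a{\left(M,H \right)} = H + - \frac{5}{H} \left(M + H\right) = H + - \frac{5}{H} \left(H + M\right) = H - \frac{5 \left(H + M\right)}{H}$)
$\left(14 - 25\right) a{\left(-2,v \right)} = \left(14 - 25\right) \left(-5 - 15 - - \frac{10}{-15}\right) = - 11 \left(-5 - 15 - \left(-10\right) \left(- \frac{1}{15}\right)\right) = - 11 \left(-5 - 15 - \frac{2}{3}\right) = \left(-11\right) \left(- \frac{62}{3}\right) = \frac{682}{3}$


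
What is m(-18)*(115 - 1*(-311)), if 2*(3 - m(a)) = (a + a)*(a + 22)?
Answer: 31950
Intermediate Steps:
m(a) = 3 - a*(22 + a) (m(a) = 3 - (a + a)*(a + 22)/2 = 3 - 2*a*(22 + a)/2 = 3 - a*(22 + a))
m(-18)*(115 - 1*(-311)) = (3 - 1*(-18)**2 - 22*(-18))*(115 - 1*(-311)) = (3 - 1*324 + 396)*(115 + 311) = (3 - 324 + 396)*426 = 75*426 = 31950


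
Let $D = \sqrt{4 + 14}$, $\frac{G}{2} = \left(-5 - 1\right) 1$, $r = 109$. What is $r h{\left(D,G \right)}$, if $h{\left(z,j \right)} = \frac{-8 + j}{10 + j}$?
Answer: $1090$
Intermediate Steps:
$G = -12$ ($G = 2 \left(-5 - 1\right) 1 = 2 \left(\left(-6\right) 1\right) = 2 \left(-6\right) = -12$)
$D = 3 \sqrt{2}$ ($D = \sqrt{18} = 3 \sqrt{2} \approx 4.2426$)
$h{\left(z,j \right)} = \frac{-8 + j}{10 + j}$
$r h{\left(D,G \right)} = 109 \frac{-8 - 12}{10 - 12} = 109 \frac{1}{-2} \left(-20\right) = 109 \left(\left(- \frac{1}{2}\right) \left(-20\right)\right) = 109 \cdot 10 = 1090$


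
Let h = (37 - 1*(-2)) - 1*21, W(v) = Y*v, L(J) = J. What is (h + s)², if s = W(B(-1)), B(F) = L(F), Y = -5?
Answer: 529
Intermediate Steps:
B(F) = F
W(v) = -5*v
s = 5 (s = -5*(-1) = 5)
h = 18 (h = (37 + 2) - 21 = 39 - 21 = 18)
(h + s)² = (18 + 5)² = 23² = 529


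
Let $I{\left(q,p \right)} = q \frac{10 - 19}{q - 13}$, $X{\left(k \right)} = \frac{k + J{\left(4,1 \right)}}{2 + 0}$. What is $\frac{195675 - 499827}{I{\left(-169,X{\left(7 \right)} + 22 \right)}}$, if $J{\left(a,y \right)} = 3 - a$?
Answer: $\frac{1419376}{39} \approx 36394.0$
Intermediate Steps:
$X{\left(k \right)} = - \frac{1}{2} + \frac{k}{2}$ ($X{\left(k \right)} = \frac{k + \left(3 - 4\right)}{2 + 0} = \frac{k + \left(3 - 4\right)}{2} = \left(k - 1\right) \frac{1}{2} = \left(-1 + k\right) \frac{1}{2} = - \frac{1}{2} + \frac{k}{2}$)
$I{\left(q,p \right)} = - \frac{9 q}{-13 + q}$ ($I{\left(q,p \right)} = q \left(- \frac{9}{-13 + q}\right) = - \frac{9 q}{-13 + q}$)
$\frac{195675 - 499827}{I{\left(-169,X{\left(7 \right)} + 22 \right)}} = \frac{195675 - 499827}{\left(-9\right) \left(-169\right) \frac{1}{-13 - 169}} = \frac{195675 - 499827}{\left(-9\right) \left(-169\right) \frac{1}{-182}} = - \frac{304152}{\left(-9\right) \left(-169\right) \left(- \frac{1}{182}\right)} = - \frac{304152}{- \frac{117}{14}} = \left(-304152\right) \left(- \frac{14}{117}\right) = \frac{1419376}{39}$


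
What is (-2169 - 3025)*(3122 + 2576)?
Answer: -29595412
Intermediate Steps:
(-2169 - 3025)*(3122 + 2576) = -5194*5698 = -29595412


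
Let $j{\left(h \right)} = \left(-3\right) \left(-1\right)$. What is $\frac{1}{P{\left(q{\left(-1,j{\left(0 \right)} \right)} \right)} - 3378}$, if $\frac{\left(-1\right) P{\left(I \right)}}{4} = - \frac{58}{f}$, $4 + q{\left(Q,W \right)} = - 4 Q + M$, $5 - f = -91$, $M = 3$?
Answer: $- \frac{12}{40507} \approx -0.00029624$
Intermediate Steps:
$f = 96$ ($f = 5 - -91 = 5 + 91 = 96$)
$j{\left(h \right)} = 3$
$q{\left(Q,W \right)} = -1 - 4 Q$ ($q{\left(Q,W \right)} = -4 - \left(-3 + 4 Q\right) = -1 - 4 Q$)
$P{\left(I \right)} = \frac{29}{12}$ ($P{\left(I \right)} = - 4 \left(- \frac{58}{96}\right) = - 4 \left(\left(-58\right) \frac{1}{96}\right) = \left(-4\right) \left(- \frac{29}{48}\right) = \frac{29}{12}$)
$\frac{1}{P{\left(q{\left(-1,j{\left(0 \right)} \right)} \right)} - 3378} = \frac{1}{\frac{29}{12} - 3378} = \frac{1}{- \frac{40507}{12}} = - \frac{12}{40507}$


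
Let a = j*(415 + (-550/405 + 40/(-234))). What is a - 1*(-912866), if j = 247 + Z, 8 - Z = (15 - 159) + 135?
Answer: 358729846/351 ≈ 1.0220e+6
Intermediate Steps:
Z = 17 (Z = 8 - ((15 - 159) + 135) = 8 - (-144 + 135) = 8 - 1*(-9) = 8 + 9 = 17)
j = 264 (j = 247 + 17 = 264)
a = 38313880/351 (a = 264*(415 + (-550/405 + 40/(-234))) = 264*(415 + (-550*1/405 + 40*(-1/234))) = 264*(415 + (-110/81 - 20/117)) = 264*(415 - 1610/1053) = 264*(435385/1053) = 38313880/351 ≈ 1.0916e+5)
a - 1*(-912866) = 38313880/351 - 1*(-912866) = 38313880/351 + 912866 = 358729846/351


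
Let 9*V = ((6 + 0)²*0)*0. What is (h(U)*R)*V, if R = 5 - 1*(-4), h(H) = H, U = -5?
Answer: 0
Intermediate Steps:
R = 9 (R = 5 + 4 = 9)
V = 0 (V = (((6 + 0)²*0)*0)/9 = ((6²*0)*0)/9 = ((36*0)*0)/9 = (0*0)/9 = (⅑)*0 = 0)
(h(U)*R)*V = -5*9*0 = -45*0 = 0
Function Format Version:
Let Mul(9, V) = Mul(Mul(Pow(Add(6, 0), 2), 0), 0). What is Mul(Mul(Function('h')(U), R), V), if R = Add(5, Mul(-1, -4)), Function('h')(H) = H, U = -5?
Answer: 0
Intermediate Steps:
R = 9 (R = Add(5, 4) = 9)
V = 0 (V = Mul(Rational(1, 9), Mul(Mul(Pow(Add(6, 0), 2), 0), 0)) = Mul(Rational(1, 9), Mul(Mul(Pow(6, 2), 0), 0)) = Mul(Rational(1, 9), Mul(Mul(36, 0), 0)) = Mul(Rational(1, 9), Mul(0, 0)) = Mul(Rational(1, 9), 0) = 0)
Mul(Mul(Function('h')(U), R), V) = Mul(Mul(-5, 9), 0) = Mul(-45, 0) = 0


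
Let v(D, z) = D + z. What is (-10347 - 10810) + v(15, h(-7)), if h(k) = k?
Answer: -21149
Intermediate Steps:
(-10347 - 10810) + v(15, h(-7)) = (-10347 - 10810) + (15 - 7) = -21157 + 8 = -21149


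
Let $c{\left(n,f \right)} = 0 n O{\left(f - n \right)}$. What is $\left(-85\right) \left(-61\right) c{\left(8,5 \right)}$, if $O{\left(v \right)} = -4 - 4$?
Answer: $0$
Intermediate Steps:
$O{\left(v \right)} = -8$
$c{\left(n,f \right)} = 0$ ($c{\left(n,f \right)} = 0 n \left(-8\right) = 0 \left(-8\right) = 0$)
$\left(-85\right) \left(-61\right) c{\left(8,5 \right)} = \left(-85\right) \left(-61\right) 0 = 5185 \cdot 0 = 0$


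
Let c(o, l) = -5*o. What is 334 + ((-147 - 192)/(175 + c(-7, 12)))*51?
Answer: 17617/70 ≈ 251.67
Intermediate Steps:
334 + ((-147 - 192)/(175 + c(-7, 12)))*51 = 334 + ((-147 - 192)/(175 - 5*(-7)))*51 = 334 - 339/(175 + 35)*51 = 334 - 339/210*51 = 334 - 339*1/210*51 = 334 - 113/70*51 = 334 - 5763/70 = 17617/70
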